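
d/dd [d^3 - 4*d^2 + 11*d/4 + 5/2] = 3*d^2 - 8*d + 11/4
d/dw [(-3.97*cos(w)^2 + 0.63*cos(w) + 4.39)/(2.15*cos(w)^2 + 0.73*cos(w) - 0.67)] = (4.2526*cos(w)^2 + 13.5572*cos(w) + 3.6268)*sin(w)/(4.6225*cos(w)^4 + 3.139*cos(w)^3 - 2.3481*cos(w)^2 - 0.9782*cos(w) + 0.4489)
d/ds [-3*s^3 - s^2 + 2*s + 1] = -9*s^2 - 2*s + 2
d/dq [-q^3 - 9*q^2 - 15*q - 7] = -3*q^2 - 18*q - 15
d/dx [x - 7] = 1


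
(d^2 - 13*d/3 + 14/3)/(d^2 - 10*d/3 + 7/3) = (d - 2)/(d - 1)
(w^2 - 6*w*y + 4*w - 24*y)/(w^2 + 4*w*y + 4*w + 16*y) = (w - 6*y)/(w + 4*y)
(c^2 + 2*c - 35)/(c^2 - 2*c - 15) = (c + 7)/(c + 3)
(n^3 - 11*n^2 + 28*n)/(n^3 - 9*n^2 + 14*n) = (n - 4)/(n - 2)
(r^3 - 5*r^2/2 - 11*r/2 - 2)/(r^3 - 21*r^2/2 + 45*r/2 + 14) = (r + 1)/(r - 7)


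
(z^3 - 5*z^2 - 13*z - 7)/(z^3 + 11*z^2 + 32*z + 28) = (z^3 - 5*z^2 - 13*z - 7)/(z^3 + 11*z^2 + 32*z + 28)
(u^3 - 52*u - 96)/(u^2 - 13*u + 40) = (u^2 + 8*u + 12)/(u - 5)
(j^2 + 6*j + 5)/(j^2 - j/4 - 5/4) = 4*(j + 5)/(4*j - 5)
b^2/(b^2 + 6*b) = b/(b + 6)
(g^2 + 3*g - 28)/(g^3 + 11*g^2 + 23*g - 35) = (g - 4)/(g^2 + 4*g - 5)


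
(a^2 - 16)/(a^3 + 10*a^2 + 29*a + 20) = (a - 4)/(a^2 + 6*a + 5)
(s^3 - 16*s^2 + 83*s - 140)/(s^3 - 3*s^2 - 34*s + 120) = (s - 7)/(s + 6)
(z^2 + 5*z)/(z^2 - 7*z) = (z + 5)/(z - 7)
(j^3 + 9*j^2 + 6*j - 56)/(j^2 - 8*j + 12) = (j^2 + 11*j + 28)/(j - 6)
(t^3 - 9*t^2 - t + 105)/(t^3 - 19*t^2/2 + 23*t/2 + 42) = 2*(t^2 - 2*t - 15)/(2*t^2 - 5*t - 12)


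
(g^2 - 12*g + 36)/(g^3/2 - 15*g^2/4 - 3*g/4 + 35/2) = 4*(g^2 - 12*g + 36)/(2*g^3 - 15*g^2 - 3*g + 70)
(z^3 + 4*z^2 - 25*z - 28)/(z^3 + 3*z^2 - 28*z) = (z + 1)/z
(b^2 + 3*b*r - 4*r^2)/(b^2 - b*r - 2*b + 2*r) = (b + 4*r)/(b - 2)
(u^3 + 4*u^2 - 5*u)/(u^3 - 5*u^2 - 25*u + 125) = u*(u - 1)/(u^2 - 10*u + 25)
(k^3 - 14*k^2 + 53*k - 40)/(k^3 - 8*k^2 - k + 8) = (k - 5)/(k + 1)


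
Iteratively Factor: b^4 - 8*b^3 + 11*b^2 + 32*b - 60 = (b + 2)*(b^3 - 10*b^2 + 31*b - 30) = (b - 2)*(b + 2)*(b^2 - 8*b + 15) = (b - 3)*(b - 2)*(b + 2)*(b - 5)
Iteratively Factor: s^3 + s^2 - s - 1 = (s - 1)*(s^2 + 2*s + 1) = (s - 1)*(s + 1)*(s + 1)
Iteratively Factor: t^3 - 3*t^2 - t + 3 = (t - 1)*(t^2 - 2*t - 3) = (t - 3)*(t - 1)*(t + 1)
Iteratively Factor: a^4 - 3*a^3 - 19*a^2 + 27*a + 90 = (a - 3)*(a^3 - 19*a - 30) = (a - 5)*(a - 3)*(a^2 + 5*a + 6) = (a - 5)*(a - 3)*(a + 3)*(a + 2)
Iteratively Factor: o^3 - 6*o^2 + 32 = (o - 4)*(o^2 - 2*o - 8) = (o - 4)*(o + 2)*(o - 4)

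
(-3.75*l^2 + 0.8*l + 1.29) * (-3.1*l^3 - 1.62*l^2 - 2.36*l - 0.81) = 11.625*l^5 + 3.595*l^4 + 3.555*l^3 - 0.9403*l^2 - 3.6924*l - 1.0449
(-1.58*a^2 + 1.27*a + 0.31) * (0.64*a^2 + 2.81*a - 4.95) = -1.0112*a^4 - 3.627*a^3 + 11.5881*a^2 - 5.4154*a - 1.5345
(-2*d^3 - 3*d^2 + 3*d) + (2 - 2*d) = -2*d^3 - 3*d^2 + d + 2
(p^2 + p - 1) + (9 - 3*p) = p^2 - 2*p + 8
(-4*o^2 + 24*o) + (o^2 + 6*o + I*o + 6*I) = -3*o^2 + 30*o + I*o + 6*I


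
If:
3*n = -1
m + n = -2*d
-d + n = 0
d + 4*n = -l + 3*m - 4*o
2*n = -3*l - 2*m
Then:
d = -1/3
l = -4/9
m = 1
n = -1/3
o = 23/18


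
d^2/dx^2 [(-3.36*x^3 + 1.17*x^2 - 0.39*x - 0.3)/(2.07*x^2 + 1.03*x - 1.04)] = (-1.4210854715202e-14*x^5 - 1.06581410364015e-14*x^4 - 29.9274*x^3 + 28.995228*x^2 - 30.680388*x - 0.232811999999999)/(8.869743*x^6 + 13.240341*x^5 - 6.780699*x^4 - 12.211577*x^3 + 3.406728*x^2 + 3.342144*x - 1.124864)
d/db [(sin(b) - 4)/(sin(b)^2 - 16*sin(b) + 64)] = -sin(2*b)/(2*(sin(b) - 8)^3)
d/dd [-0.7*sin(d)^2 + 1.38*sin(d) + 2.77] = (1.38 - 1.4*sin(d))*cos(d)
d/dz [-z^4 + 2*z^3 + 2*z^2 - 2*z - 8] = -4*z^3 + 6*z^2 + 4*z - 2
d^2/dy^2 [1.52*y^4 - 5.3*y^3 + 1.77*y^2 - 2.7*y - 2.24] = 18.24*y^2 - 31.8*y + 3.54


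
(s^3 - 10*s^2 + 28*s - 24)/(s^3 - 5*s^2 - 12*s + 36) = (s - 2)/(s + 3)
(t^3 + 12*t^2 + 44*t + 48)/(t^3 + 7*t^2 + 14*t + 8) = (t + 6)/(t + 1)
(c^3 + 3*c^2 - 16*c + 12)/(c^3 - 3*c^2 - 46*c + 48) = (c - 2)/(c - 8)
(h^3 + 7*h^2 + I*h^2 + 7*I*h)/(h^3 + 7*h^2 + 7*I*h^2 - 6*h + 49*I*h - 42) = h/(h + 6*I)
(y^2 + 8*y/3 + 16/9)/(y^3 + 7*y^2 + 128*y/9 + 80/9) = (3*y + 4)/(3*y^2 + 17*y + 20)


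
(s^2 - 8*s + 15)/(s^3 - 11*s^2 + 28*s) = (s^2 - 8*s + 15)/(s*(s^2 - 11*s + 28))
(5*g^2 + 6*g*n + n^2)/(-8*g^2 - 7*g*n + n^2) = (-5*g - n)/(8*g - n)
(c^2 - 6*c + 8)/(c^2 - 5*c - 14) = (-c^2 + 6*c - 8)/(-c^2 + 5*c + 14)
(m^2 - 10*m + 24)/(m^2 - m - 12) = (m - 6)/(m + 3)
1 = 1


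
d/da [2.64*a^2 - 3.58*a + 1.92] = 5.28*a - 3.58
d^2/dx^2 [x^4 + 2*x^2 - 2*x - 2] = 12*x^2 + 4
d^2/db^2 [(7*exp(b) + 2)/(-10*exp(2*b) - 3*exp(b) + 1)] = (-700*exp(4*b) - 590*exp(3*b) - 600*exp(2*b) - 119*exp(b) - 13)*exp(b)/(1000*exp(6*b) + 900*exp(5*b) - 30*exp(4*b) - 153*exp(3*b) + 3*exp(2*b) + 9*exp(b) - 1)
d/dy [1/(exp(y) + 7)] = -exp(y)/(exp(y) + 7)^2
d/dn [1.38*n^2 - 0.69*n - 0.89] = 2.76*n - 0.69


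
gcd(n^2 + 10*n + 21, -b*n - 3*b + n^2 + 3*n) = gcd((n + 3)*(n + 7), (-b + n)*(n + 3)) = n + 3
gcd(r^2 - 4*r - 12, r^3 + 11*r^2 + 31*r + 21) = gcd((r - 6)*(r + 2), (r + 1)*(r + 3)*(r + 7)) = 1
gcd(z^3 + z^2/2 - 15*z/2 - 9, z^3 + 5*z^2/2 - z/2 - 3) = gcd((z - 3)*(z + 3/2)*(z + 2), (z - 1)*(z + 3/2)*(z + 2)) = z^2 + 7*z/2 + 3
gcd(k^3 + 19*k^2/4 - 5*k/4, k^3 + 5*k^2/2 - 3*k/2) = k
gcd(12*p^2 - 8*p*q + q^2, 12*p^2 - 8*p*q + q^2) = 12*p^2 - 8*p*q + q^2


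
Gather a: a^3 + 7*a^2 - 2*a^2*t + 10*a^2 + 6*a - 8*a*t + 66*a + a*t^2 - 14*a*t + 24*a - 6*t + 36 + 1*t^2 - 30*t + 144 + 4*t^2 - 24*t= a^3 + a^2*(17 - 2*t) + a*(t^2 - 22*t + 96) + 5*t^2 - 60*t + 180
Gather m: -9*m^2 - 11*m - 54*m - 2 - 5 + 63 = -9*m^2 - 65*m + 56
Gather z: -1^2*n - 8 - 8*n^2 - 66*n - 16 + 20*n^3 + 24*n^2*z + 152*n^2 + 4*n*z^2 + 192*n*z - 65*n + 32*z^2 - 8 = 20*n^3 + 144*n^2 - 132*n + z^2*(4*n + 32) + z*(24*n^2 + 192*n) - 32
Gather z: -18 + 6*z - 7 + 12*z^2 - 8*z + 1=12*z^2 - 2*z - 24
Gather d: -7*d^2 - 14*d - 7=-7*d^2 - 14*d - 7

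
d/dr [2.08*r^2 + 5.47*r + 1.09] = 4.16*r + 5.47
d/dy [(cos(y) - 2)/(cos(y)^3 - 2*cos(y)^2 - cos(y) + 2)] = 2*cos(y)/sin(y)^3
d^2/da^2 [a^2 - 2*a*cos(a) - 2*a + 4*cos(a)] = 2*a*cos(a) - 4*sqrt(2)*cos(a + pi/4) + 2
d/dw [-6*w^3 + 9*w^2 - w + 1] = -18*w^2 + 18*w - 1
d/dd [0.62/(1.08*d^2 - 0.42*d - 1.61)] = (0.2604 - 1.3392*d)/(-1.08*d^2 + 0.42*d + 1.61)^2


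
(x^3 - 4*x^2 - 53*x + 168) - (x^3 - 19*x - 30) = -4*x^2 - 34*x + 198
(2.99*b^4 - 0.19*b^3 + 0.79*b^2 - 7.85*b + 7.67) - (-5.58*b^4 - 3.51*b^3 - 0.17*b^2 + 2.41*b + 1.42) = 8.57*b^4 + 3.32*b^3 + 0.96*b^2 - 10.26*b + 6.25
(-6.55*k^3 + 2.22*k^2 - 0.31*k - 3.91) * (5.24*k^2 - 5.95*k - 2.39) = -34.322*k^5 + 50.6053*k^4 + 0.821099999999999*k^3 - 23.9497*k^2 + 24.0054*k + 9.3449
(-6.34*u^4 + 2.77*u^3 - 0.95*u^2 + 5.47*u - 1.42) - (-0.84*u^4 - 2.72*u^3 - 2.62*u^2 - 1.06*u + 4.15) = -5.5*u^4 + 5.49*u^3 + 1.67*u^2 + 6.53*u - 5.57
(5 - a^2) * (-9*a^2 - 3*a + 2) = 9*a^4 + 3*a^3 - 47*a^2 - 15*a + 10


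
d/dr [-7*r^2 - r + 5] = -14*r - 1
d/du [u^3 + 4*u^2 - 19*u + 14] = 3*u^2 + 8*u - 19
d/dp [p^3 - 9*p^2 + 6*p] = 3*p^2 - 18*p + 6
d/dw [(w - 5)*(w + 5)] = 2*w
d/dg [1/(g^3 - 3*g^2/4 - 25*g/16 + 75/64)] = 256*(-48*g^2 + 24*g + 25)/(64*g^3 - 48*g^2 - 100*g + 75)^2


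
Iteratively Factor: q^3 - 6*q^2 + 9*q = (q - 3)*(q^2 - 3*q) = (q - 3)^2*(q)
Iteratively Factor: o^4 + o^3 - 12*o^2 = (o)*(o^3 + o^2 - 12*o) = o*(o + 4)*(o^2 - 3*o) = o*(o - 3)*(o + 4)*(o)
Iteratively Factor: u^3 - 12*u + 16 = (u - 2)*(u^2 + 2*u - 8) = (u - 2)*(u + 4)*(u - 2)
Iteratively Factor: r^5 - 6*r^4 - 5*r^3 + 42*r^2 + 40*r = (r - 4)*(r^4 - 2*r^3 - 13*r^2 - 10*r) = (r - 4)*(r + 2)*(r^3 - 4*r^2 - 5*r) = r*(r - 4)*(r + 2)*(r^2 - 4*r - 5) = r*(r - 4)*(r + 1)*(r + 2)*(r - 5)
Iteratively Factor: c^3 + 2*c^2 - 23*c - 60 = (c + 4)*(c^2 - 2*c - 15) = (c - 5)*(c + 4)*(c + 3)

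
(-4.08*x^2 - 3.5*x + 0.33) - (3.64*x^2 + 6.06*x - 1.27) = -7.72*x^2 - 9.56*x + 1.6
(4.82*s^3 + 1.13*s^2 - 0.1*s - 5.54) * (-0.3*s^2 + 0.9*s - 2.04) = -1.446*s^5 + 3.999*s^4 - 8.7858*s^3 - 0.7332*s^2 - 4.782*s + 11.3016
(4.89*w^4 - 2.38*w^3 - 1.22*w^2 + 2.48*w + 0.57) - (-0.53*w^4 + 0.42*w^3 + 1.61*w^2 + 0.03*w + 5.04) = 5.42*w^4 - 2.8*w^3 - 2.83*w^2 + 2.45*w - 4.47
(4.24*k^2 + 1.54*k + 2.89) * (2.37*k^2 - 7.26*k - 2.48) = 10.0488*k^4 - 27.1326*k^3 - 14.8463*k^2 - 24.8006*k - 7.1672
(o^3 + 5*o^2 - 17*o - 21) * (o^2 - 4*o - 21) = o^5 + o^4 - 58*o^3 - 58*o^2 + 441*o + 441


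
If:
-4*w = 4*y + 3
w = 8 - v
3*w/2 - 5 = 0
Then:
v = 14/3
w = 10/3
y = -49/12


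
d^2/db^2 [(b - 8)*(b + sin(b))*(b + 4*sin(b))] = -5*b^2*sin(b) + 40*b*sin(b) + 20*b*cos(b) + 8*b*cos(2*b) + 6*b + 10*sin(b) + 8*sin(2*b) - 80*cos(b) - 64*cos(2*b) - 16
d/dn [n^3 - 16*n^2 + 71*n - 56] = 3*n^2 - 32*n + 71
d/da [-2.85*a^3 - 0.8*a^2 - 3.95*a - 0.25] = -8.55*a^2 - 1.6*a - 3.95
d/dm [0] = 0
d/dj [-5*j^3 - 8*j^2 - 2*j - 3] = -15*j^2 - 16*j - 2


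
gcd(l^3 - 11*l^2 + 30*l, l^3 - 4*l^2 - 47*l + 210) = l^2 - 11*l + 30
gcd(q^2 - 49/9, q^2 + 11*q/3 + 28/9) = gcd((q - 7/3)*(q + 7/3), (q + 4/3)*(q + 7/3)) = q + 7/3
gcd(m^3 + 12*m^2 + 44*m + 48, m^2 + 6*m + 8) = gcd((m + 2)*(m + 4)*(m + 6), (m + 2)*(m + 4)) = m^2 + 6*m + 8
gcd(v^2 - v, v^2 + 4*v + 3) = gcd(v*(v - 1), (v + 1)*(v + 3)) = 1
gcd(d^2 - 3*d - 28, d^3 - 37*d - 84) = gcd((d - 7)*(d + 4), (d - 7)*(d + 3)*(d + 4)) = d^2 - 3*d - 28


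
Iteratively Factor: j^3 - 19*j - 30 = (j + 3)*(j^2 - 3*j - 10) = (j + 2)*(j + 3)*(j - 5)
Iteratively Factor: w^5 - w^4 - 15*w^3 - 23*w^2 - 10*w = (w - 5)*(w^4 + 4*w^3 + 5*w^2 + 2*w) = (w - 5)*(w + 1)*(w^3 + 3*w^2 + 2*w) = w*(w - 5)*(w + 1)*(w^2 + 3*w + 2) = w*(w - 5)*(w + 1)^2*(w + 2)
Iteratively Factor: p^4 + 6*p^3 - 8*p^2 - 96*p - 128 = (p + 4)*(p^3 + 2*p^2 - 16*p - 32) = (p - 4)*(p + 4)*(p^2 + 6*p + 8) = (p - 4)*(p + 2)*(p + 4)*(p + 4)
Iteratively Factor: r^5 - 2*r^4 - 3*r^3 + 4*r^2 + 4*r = (r)*(r^4 - 2*r^3 - 3*r^2 + 4*r + 4) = r*(r + 1)*(r^3 - 3*r^2 + 4) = r*(r + 1)^2*(r^2 - 4*r + 4) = r*(r - 2)*(r + 1)^2*(r - 2)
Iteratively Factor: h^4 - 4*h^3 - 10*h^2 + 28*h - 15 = (h + 3)*(h^3 - 7*h^2 + 11*h - 5) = (h - 1)*(h + 3)*(h^2 - 6*h + 5) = (h - 5)*(h - 1)*(h + 3)*(h - 1)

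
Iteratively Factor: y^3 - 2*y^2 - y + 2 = (y - 2)*(y^2 - 1) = (y - 2)*(y - 1)*(y + 1)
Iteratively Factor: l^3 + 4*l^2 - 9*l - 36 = (l - 3)*(l^2 + 7*l + 12) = (l - 3)*(l + 3)*(l + 4)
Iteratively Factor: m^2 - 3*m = (m - 3)*(m)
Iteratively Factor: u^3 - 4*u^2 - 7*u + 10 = (u - 5)*(u^2 + u - 2) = (u - 5)*(u - 1)*(u + 2)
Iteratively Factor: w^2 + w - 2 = (w + 2)*(w - 1)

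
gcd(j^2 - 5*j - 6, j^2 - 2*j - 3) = j + 1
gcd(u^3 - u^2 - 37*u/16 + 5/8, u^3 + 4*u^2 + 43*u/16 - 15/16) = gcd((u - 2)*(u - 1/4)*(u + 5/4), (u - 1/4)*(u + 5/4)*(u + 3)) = u^2 + u - 5/16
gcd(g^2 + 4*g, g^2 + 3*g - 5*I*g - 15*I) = 1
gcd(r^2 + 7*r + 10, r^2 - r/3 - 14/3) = r + 2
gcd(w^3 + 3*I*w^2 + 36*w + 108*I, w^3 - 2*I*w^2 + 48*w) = w + 6*I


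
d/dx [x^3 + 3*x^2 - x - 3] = 3*x^2 + 6*x - 1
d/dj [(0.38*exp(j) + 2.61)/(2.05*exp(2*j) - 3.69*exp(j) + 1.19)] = (-0.779*exp(2*j) - 10.701*exp(j) + 10.0831)*exp(j)/(4.2025*exp(4*j) - 15.129*exp(3*j) + 18.4951*exp(2*j) - 8.7822*exp(j) + 1.4161)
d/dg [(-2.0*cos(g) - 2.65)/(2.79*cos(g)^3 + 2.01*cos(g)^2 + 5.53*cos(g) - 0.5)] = -(11.16*cos(g)^3 + 26.2005*cos(g)^2 + 10.653*cos(g) + 15.6545)*sin(g)/(2.79*cos(g)^3 + 2.01*cos(g)^2 + 5.53*cos(g) - 0.5)^2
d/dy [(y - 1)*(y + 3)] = 2*y + 2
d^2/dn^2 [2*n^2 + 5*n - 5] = 4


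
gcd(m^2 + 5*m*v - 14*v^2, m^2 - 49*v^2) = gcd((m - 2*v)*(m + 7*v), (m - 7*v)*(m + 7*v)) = m + 7*v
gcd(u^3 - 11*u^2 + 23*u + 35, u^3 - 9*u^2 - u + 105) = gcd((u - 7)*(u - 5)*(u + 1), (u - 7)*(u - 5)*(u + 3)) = u^2 - 12*u + 35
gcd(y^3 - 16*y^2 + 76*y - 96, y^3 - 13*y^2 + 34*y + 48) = y^2 - 14*y + 48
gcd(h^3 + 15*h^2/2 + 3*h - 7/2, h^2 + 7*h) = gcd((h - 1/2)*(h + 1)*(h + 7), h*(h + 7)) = h + 7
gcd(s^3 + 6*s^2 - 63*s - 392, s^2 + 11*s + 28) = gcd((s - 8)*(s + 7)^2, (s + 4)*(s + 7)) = s + 7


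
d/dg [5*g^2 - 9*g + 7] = 10*g - 9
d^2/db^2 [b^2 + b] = 2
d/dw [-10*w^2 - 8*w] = -20*w - 8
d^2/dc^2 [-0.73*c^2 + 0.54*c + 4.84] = -1.46000000000000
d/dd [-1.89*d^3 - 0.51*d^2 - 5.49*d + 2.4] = -5.67*d^2 - 1.02*d - 5.49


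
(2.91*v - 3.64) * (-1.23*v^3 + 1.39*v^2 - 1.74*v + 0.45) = -3.5793*v^4 + 8.5221*v^3 - 10.123*v^2 + 7.6431*v - 1.638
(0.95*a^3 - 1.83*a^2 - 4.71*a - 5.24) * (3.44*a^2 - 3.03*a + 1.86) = 3.268*a^5 - 9.1737*a^4 - 8.8905*a^3 - 7.1581*a^2 + 7.1166*a - 9.7464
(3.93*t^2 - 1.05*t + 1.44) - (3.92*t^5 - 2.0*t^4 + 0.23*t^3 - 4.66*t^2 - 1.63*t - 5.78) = -3.92*t^5 + 2.0*t^4 - 0.23*t^3 + 8.59*t^2 + 0.58*t + 7.22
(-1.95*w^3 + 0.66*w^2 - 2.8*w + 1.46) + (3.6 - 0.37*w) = -1.95*w^3 + 0.66*w^2 - 3.17*w + 5.06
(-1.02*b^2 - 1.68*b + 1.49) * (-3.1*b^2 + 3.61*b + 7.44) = 3.162*b^4 + 1.5258*b^3 - 18.2726*b^2 - 7.1203*b + 11.0856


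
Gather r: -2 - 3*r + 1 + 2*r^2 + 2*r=2*r^2 - r - 1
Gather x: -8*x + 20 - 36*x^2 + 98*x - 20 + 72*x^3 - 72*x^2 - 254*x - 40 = 72*x^3 - 108*x^2 - 164*x - 40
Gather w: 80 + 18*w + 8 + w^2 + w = w^2 + 19*w + 88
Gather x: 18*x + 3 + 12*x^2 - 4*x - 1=12*x^2 + 14*x + 2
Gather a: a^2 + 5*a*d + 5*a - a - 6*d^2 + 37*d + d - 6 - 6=a^2 + a*(5*d + 4) - 6*d^2 + 38*d - 12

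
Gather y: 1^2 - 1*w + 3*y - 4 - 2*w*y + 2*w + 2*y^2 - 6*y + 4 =w + 2*y^2 + y*(-2*w - 3) + 1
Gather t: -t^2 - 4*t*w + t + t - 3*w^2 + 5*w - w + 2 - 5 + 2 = -t^2 + t*(2 - 4*w) - 3*w^2 + 4*w - 1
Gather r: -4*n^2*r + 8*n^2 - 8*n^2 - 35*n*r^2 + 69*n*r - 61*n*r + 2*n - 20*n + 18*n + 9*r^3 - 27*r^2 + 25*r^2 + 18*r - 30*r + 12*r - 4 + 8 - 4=9*r^3 + r^2*(-35*n - 2) + r*(-4*n^2 + 8*n)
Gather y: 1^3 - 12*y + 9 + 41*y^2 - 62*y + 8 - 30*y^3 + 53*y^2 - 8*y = -30*y^3 + 94*y^2 - 82*y + 18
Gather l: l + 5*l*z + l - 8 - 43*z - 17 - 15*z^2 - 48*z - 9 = l*(5*z + 2) - 15*z^2 - 91*z - 34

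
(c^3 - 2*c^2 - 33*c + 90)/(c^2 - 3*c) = c + 1 - 30/c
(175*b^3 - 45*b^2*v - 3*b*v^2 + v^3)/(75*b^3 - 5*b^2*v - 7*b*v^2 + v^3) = (7*b + v)/(3*b + v)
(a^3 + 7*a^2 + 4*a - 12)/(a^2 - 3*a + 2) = (a^2 + 8*a + 12)/(a - 2)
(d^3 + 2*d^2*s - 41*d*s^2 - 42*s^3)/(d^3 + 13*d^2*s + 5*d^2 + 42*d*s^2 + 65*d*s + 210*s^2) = (d^2 - 5*d*s - 6*s^2)/(d^2 + 6*d*s + 5*d + 30*s)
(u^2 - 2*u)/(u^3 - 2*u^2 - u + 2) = u/(u^2 - 1)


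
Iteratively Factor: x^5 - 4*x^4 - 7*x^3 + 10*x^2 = (x - 1)*(x^4 - 3*x^3 - 10*x^2) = (x - 1)*(x + 2)*(x^3 - 5*x^2) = x*(x - 1)*(x + 2)*(x^2 - 5*x) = x^2*(x - 1)*(x + 2)*(x - 5)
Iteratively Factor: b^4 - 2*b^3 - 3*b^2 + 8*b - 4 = (b + 2)*(b^3 - 4*b^2 + 5*b - 2) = (b - 1)*(b + 2)*(b^2 - 3*b + 2) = (b - 1)^2*(b + 2)*(b - 2)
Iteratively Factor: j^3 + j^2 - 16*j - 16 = (j + 1)*(j^2 - 16) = (j + 1)*(j + 4)*(j - 4)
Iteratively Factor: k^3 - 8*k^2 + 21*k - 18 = (k - 2)*(k^2 - 6*k + 9) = (k - 3)*(k - 2)*(k - 3)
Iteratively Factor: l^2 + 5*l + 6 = (l + 3)*(l + 2)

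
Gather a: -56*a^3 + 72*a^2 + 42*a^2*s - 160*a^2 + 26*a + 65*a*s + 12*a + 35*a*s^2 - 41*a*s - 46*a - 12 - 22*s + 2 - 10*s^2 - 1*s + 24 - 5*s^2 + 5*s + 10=-56*a^3 + a^2*(42*s - 88) + a*(35*s^2 + 24*s - 8) - 15*s^2 - 18*s + 24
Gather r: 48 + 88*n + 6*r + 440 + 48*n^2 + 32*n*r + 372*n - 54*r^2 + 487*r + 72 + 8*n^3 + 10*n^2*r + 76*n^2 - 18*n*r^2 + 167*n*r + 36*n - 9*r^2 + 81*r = 8*n^3 + 124*n^2 + 496*n + r^2*(-18*n - 63) + r*(10*n^2 + 199*n + 574) + 560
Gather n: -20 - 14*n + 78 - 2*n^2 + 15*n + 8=-2*n^2 + n + 66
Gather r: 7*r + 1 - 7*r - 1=0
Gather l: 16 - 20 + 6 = 2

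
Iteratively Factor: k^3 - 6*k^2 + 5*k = (k - 1)*(k^2 - 5*k) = k*(k - 1)*(k - 5)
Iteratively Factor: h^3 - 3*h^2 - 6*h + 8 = (h + 2)*(h^2 - 5*h + 4) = (h - 1)*(h + 2)*(h - 4)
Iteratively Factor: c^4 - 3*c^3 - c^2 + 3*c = (c + 1)*(c^3 - 4*c^2 + 3*c) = (c - 3)*(c + 1)*(c^2 - c) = c*(c - 3)*(c + 1)*(c - 1)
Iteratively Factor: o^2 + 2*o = (o + 2)*(o)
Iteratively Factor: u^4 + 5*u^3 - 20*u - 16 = (u + 4)*(u^3 + u^2 - 4*u - 4) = (u - 2)*(u + 4)*(u^2 + 3*u + 2) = (u - 2)*(u + 2)*(u + 4)*(u + 1)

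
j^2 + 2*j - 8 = (j - 2)*(j + 4)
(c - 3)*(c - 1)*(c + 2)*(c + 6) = c^4 + 4*c^3 - 17*c^2 - 24*c + 36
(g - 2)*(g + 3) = g^2 + g - 6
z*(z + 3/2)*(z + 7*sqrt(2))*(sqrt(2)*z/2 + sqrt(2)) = sqrt(2)*z^4/2 + 7*sqrt(2)*z^3/4 + 7*z^3 + 3*sqrt(2)*z^2/2 + 49*z^2/2 + 21*z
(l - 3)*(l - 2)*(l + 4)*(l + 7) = l^4 + 6*l^3 - 21*l^2 - 74*l + 168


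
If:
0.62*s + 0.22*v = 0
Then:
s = -0.354838709677419*v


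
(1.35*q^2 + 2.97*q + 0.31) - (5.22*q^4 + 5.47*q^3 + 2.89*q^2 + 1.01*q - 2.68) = -5.22*q^4 - 5.47*q^3 - 1.54*q^2 + 1.96*q + 2.99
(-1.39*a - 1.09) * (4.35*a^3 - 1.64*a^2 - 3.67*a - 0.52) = -6.0465*a^4 - 2.4619*a^3 + 6.8889*a^2 + 4.7231*a + 0.5668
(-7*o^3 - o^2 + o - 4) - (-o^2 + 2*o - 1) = -7*o^3 - o - 3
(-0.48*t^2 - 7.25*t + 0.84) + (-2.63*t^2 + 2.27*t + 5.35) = -3.11*t^2 - 4.98*t + 6.19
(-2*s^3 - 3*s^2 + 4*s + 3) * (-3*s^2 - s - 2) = 6*s^5 + 11*s^4 - 5*s^3 - 7*s^2 - 11*s - 6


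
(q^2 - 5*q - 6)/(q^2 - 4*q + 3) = (q^2 - 5*q - 6)/(q^2 - 4*q + 3)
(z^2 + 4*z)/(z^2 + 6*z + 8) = z/(z + 2)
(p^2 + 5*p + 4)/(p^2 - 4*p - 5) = (p + 4)/(p - 5)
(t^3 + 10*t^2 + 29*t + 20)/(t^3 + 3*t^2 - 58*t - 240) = (t^2 + 5*t + 4)/(t^2 - 2*t - 48)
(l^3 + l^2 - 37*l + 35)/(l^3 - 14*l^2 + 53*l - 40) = (l + 7)/(l - 8)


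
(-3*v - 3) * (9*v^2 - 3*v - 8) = -27*v^3 - 18*v^2 + 33*v + 24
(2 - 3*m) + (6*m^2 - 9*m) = 6*m^2 - 12*m + 2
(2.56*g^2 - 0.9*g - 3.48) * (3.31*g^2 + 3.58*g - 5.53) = 8.4736*g^4 + 6.1858*g^3 - 28.8976*g^2 - 7.4814*g + 19.2444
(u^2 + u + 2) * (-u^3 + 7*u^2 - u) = -u^5 + 6*u^4 + 4*u^3 + 13*u^2 - 2*u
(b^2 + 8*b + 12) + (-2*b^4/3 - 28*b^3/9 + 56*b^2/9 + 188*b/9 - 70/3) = -2*b^4/3 - 28*b^3/9 + 65*b^2/9 + 260*b/9 - 34/3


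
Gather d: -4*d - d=-5*d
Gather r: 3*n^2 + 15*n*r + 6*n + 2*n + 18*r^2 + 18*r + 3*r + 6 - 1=3*n^2 + 8*n + 18*r^2 + r*(15*n + 21) + 5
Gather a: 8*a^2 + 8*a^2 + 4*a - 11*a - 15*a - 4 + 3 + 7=16*a^2 - 22*a + 6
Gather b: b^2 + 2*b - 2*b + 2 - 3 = b^2 - 1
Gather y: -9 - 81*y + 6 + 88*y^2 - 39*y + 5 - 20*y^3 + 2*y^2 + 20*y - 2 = -20*y^3 + 90*y^2 - 100*y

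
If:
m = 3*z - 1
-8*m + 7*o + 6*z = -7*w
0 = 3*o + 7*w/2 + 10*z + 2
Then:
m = 3*z - 1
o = 38*z - 4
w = 20/7 - 248*z/7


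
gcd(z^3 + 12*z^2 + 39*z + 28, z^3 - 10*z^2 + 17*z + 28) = z + 1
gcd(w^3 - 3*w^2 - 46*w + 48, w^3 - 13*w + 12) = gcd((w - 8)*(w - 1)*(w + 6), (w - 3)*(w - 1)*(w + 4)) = w - 1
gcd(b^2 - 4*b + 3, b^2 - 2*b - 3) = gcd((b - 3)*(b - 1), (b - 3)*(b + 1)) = b - 3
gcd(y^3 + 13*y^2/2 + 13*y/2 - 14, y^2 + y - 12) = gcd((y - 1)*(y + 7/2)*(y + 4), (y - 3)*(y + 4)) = y + 4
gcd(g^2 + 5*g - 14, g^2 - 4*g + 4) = g - 2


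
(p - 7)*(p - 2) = p^2 - 9*p + 14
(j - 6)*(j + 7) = j^2 + j - 42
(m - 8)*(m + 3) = m^2 - 5*m - 24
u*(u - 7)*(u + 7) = u^3 - 49*u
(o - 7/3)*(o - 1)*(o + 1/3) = o^3 - 3*o^2 + 11*o/9 + 7/9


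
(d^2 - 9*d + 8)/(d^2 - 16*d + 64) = (d - 1)/(d - 8)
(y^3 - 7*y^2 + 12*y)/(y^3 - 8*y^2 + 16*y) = (y - 3)/(y - 4)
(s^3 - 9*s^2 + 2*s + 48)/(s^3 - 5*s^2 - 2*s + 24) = (s - 8)/(s - 4)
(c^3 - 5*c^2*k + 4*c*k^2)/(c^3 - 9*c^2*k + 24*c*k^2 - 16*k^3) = c/(c - 4*k)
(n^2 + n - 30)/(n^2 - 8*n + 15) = (n + 6)/(n - 3)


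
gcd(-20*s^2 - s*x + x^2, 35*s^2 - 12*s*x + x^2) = -5*s + x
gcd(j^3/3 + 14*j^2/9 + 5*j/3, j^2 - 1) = 1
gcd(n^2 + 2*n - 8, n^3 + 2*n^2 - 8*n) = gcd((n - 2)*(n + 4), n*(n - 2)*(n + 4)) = n^2 + 2*n - 8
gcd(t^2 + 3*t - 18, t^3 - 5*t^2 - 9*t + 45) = t - 3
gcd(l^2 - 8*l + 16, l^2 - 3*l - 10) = 1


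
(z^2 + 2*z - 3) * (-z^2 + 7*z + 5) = -z^4 + 5*z^3 + 22*z^2 - 11*z - 15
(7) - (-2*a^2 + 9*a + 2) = 2*a^2 - 9*a + 5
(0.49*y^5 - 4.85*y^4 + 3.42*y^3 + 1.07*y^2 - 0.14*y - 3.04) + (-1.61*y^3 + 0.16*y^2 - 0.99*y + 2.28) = 0.49*y^5 - 4.85*y^4 + 1.81*y^3 + 1.23*y^2 - 1.13*y - 0.76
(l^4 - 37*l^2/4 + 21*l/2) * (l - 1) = l^5 - l^4 - 37*l^3/4 + 79*l^2/4 - 21*l/2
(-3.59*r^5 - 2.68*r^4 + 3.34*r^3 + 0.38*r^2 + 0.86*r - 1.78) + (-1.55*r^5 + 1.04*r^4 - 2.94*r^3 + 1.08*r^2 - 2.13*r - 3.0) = -5.14*r^5 - 1.64*r^4 + 0.4*r^3 + 1.46*r^2 - 1.27*r - 4.78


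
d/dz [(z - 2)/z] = 2/z^2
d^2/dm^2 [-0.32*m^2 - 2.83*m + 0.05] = -0.640000000000000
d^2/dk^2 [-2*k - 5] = 0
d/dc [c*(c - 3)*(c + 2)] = 3*c^2 - 2*c - 6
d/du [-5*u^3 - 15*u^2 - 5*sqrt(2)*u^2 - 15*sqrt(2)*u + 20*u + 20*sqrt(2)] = -15*u^2 - 30*u - 10*sqrt(2)*u - 15*sqrt(2) + 20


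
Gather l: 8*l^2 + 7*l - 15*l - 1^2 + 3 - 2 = 8*l^2 - 8*l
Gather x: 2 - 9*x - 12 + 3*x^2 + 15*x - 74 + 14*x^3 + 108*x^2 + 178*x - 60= 14*x^3 + 111*x^2 + 184*x - 144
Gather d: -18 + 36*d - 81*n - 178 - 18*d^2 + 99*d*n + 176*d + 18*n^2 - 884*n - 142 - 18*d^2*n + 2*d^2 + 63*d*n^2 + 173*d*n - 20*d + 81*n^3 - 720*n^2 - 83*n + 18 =d^2*(-18*n - 16) + d*(63*n^2 + 272*n + 192) + 81*n^3 - 702*n^2 - 1048*n - 320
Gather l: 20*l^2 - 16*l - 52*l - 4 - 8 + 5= 20*l^2 - 68*l - 7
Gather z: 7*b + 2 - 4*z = 7*b - 4*z + 2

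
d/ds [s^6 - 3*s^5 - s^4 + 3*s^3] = s^2*(6*s^3 - 15*s^2 - 4*s + 9)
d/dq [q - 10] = 1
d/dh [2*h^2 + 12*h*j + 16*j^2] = 4*h + 12*j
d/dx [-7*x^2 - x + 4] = -14*x - 1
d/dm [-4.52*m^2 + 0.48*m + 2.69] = 0.48 - 9.04*m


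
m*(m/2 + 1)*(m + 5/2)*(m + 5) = m^4/2 + 19*m^3/4 + 55*m^2/4 + 25*m/2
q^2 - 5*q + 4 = (q - 4)*(q - 1)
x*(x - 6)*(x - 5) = x^3 - 11*x^2 + 30*x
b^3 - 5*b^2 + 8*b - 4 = (b - 2)^2*(b - 1)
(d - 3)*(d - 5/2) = d^2 - 11*d/2 + 15/2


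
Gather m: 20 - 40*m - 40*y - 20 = -40*m - 40*y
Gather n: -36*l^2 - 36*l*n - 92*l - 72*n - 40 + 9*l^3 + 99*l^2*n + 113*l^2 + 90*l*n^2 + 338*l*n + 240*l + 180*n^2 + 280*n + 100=9*l^3 + 77*l^2 + 148*l + n^2*(90*l + 180) + n*(99*l^2 + 302*l + 208) + 60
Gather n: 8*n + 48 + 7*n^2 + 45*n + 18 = 7*n^2 + 53*n + 66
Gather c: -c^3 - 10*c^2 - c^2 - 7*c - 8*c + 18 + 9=-c^3 - 11*c^2 - 15*c + 27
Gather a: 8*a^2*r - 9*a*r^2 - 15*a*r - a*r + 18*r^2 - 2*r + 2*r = 8*a^2*r + a*(-9*r^2 - 16*r) + 18*r^2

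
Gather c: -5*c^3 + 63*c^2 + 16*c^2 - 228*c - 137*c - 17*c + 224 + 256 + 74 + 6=-5*c^3 + 79*c^2 - 382*c + 560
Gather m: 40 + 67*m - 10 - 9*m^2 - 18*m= -9*m^2 + 49*m + 30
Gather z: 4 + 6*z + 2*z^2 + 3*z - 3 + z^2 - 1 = 3*z^2 + 9*z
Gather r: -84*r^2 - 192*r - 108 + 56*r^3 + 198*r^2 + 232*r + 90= 56*r^3 + 114*r^2 + 40*r - 18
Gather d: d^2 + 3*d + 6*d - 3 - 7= d^2 + 9*d - 10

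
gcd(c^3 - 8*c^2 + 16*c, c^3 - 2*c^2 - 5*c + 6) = 1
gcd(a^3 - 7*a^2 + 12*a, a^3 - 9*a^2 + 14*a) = a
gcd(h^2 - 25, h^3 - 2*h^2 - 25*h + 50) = h^2 - 25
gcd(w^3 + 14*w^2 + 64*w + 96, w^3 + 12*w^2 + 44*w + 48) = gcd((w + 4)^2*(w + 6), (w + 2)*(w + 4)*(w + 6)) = w^2 + 10*w + 24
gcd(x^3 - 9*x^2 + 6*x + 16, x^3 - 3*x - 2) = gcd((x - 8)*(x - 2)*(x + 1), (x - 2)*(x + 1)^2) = x^2 - x - 2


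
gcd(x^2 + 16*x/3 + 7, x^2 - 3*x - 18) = x + 3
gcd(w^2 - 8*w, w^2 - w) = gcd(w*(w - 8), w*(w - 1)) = w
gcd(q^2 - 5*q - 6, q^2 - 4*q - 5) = q + 1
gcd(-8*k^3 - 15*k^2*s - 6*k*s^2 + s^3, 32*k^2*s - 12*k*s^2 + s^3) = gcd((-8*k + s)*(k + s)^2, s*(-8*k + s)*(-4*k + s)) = -8*k + s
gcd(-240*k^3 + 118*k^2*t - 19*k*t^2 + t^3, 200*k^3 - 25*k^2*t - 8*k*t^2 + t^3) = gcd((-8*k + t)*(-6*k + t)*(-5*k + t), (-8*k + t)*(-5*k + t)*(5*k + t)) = 40*k^2 - 13*k*t + t^2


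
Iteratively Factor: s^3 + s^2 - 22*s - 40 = (s - 5)*(s^2 + 6*s + 8) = (s - 5)*(s + 2)*(s + 4)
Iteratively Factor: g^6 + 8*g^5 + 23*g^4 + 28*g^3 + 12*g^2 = (g + 2)*(g^5 + 6*g^4 + 11*g^3 + 6*g^2) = g*(g + 2)*(g^4 + 6*g^3 + 11*g^2 + 6*g) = g*(g + 2)^2*(g^3 + 4*g^2 + 3*g) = g*(g + 1)*(g + 2)^2*(g^2 + 3*g) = g^2*(g + 1)*(g + 2)^2*(g + 3)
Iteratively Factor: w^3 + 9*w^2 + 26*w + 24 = (w + 2)*(w^2 + 7*w + 12) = (w + 2)*(w + 3)*(w + 4)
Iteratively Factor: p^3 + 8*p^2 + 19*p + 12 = (p + 4)*(p^2 + 4*p + 3) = (p + 3)*(p + 4)*(p + 1)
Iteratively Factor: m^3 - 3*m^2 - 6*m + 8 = (m - 4)*(m^2 + m - 2) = (m - 4)*(m - 1)*(m + 2)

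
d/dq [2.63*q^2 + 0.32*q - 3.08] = 5.26*q + 0.32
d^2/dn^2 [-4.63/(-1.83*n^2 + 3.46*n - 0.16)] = (-31.010814*n^2 + 58.632468*n + 4.63*(3.66*n - 3.46)*(7.32*n - 6.92) - 2.711328)/(1.83*n^2 - 3.46*n + 0.16)^3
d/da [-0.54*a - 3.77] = -0.540000000000000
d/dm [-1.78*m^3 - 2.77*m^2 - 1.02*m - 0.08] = -5.34*m^2 - 5.54*m - 1.02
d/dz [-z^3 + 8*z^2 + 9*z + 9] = -3*z^2 + 16*z + 9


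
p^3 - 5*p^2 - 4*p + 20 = (p - 5)*(p - 2)*(p + 2)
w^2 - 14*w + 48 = (w - 8)*(w - 6)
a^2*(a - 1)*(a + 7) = a^4 + 6*a^3 - 7*a^2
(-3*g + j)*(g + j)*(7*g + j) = -21*g^3 - 17*g^2*j + 5*g*j^2 + j^3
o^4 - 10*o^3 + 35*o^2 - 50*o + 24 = (o - 4)*(o - 3)*(o - 2)*(o - 1)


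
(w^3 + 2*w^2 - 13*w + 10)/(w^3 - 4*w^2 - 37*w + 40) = (w - 2)/(w - 8)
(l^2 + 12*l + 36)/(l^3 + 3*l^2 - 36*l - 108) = (l + 6)/(l^2 - 3*l - 18)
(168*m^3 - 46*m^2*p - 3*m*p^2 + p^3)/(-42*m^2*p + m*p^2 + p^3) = (-4*m + p)/p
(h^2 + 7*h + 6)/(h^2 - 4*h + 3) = (h^2 + 7*h + 6)/(h^2 - 4*h + 3)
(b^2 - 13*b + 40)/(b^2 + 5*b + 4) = (b^2 - 13*b + 40)/(b^2 + 5*b + 4)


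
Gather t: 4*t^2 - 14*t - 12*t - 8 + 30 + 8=4*t^2 - 26*t + 30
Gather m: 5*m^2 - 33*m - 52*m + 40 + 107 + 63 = 5*m^2 - 85*m + 210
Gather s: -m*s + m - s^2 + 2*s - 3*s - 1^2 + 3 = m - s^2 + s*(-m - 1) + 2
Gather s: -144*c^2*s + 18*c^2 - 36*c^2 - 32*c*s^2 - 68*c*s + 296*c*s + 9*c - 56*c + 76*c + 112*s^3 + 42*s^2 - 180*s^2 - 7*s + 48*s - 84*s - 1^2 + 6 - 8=-18*c^2 + 29*c + 112*s^3 + s^2*(-32*c - 138) + s*(-144*c^2 + 228*c - 43) - 3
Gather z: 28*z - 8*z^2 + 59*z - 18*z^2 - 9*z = -26*z^2 + 78*z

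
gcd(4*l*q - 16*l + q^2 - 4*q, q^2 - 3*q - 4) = q - 4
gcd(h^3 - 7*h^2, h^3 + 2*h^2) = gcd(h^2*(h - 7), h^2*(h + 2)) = h^2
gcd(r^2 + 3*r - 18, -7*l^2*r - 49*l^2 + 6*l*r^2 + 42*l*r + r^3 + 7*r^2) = 1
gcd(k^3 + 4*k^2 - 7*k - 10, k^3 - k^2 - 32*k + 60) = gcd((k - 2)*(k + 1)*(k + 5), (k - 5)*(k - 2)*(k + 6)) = k - 2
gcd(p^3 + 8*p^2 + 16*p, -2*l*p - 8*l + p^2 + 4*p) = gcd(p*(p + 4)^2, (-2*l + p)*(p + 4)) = p + 4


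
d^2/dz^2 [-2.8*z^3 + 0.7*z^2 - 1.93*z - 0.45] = 1.4 - 16.8*z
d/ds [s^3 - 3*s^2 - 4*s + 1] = 3*s^2 - 6*s - 4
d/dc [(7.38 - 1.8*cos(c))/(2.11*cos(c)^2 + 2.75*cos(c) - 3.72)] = (-3.798*cos(c)^2 + 31.1436*cos(c) + 13.599)*sin(c)/(4.4521*cos(c)^4 + 11.605*cos(c)^3 - 8.1359*cos(c)^2 - 20.46*cos(c) + 13.8384)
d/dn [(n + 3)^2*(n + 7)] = (n + 3)*(3*n + 17)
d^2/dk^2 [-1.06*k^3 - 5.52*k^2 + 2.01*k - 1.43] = -6.36*k - 11.04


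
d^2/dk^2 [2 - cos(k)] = cos(k)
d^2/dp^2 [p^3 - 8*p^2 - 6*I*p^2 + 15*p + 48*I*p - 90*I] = 6*p - 16 - 12*I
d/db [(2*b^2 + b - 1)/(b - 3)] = 2*(b^2 - 6*b - 1)/(b^2 - 6*b + 9)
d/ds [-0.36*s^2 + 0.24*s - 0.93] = 0.24 - 0.72*s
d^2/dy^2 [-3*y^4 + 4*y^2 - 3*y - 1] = 8 - 36*y^2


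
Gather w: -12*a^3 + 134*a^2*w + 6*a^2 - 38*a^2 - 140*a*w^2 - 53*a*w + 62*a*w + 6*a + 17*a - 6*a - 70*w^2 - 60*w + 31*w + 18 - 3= -12*a^3 - 32*a^2 + 17*a + w^2*(-140*a - 70) + w*(134*a^2 + 9*a - 29) + 15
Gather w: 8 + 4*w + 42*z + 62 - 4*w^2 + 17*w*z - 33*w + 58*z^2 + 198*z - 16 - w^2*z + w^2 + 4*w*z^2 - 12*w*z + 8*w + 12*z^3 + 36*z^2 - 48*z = w^2*(-z - 3) + w*(4*z^2 + 5*z - 21) + 12*z^3 + 94*z^2 + 192*z + 54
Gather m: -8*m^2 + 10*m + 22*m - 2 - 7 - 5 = -8*m^2 + 32*m - 14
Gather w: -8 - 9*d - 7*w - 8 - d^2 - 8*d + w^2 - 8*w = -d^2 - 17*d + w^2 - 15*w - 16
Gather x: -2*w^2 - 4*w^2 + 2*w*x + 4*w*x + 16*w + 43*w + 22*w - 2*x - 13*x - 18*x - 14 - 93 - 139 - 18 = -6*w^2 + 81*w + x*(6*w - 33) - 264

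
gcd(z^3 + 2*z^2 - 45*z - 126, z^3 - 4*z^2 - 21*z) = z^2 - 4*z - 21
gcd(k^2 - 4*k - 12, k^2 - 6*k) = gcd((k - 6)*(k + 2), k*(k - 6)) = k - 6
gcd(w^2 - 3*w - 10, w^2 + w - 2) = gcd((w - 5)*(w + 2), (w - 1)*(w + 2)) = w + 2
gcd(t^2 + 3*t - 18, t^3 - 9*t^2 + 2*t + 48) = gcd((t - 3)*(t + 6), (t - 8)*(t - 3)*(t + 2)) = t - 3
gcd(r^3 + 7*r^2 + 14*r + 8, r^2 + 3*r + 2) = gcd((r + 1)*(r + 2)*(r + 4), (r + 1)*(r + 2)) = r^2 + 3*r + 2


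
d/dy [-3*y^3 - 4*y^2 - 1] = y*(-9*y - 8)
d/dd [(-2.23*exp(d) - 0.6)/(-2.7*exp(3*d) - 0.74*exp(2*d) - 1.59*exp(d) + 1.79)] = (-(2.23*exp(d) + 0.6)*(8.1*exp(2*d) + 1.48*exp(d) + 1.59) + 6.021*exp(3*d) + 1.6502*exp(2*d) + 3.5457*exp(d) - 3.9917)*exp(d)/(2.7*exp(3*d) + 0.74*exp(2*d) + 1.59*exp(d) - 1.79)^2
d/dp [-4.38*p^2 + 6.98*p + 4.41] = 6.98 - 8.76*p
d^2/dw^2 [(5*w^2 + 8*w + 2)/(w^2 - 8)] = 4*(4*w^3 + 63*w^2 + 96*w + 168)/(w^6 - 24*w^4 + 192*w^2 - 512)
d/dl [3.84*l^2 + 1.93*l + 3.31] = 7.68*l + 1.93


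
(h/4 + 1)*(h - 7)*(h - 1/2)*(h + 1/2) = h^4/4 - 3*h^3/4 - 113*h^2/16 + 3*h/16 + 7/4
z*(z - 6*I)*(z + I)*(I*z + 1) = I*z^4 + 6*z^3 + I*z^2 + 6*z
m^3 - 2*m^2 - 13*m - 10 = (m - 5)*(m + 1)*(m + 2)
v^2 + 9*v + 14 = (v + 2)*(v + 7)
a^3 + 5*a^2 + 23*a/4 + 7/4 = (a + 1/2)*(a + 1)*(a + 7/2)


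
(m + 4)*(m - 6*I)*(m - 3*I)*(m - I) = m^4 + 4*m^3 - 10*I*m^3 - 27*m^2 - 40*I*m^2 - 108*m + 18*I*m + 72*I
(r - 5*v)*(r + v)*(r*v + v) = r^3*v - 4*r^2*v^2 + r^2*v - 5*r*v^3 - 4*r*v^2 - 5*v^3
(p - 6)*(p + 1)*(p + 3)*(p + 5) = p^4 + 3*p^3 - 31*p^2 - 123*p - 90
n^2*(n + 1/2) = n^3 + n^2/2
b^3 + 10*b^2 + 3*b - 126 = (b - 3)*(b + 6)*(b + 7)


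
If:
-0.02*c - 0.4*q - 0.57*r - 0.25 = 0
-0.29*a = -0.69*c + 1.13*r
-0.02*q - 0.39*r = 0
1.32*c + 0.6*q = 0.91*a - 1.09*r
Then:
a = -0.80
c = -0.28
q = -0.66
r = 0.03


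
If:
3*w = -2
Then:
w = -2/3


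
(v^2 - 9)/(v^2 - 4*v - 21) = (v - 3)/(v - 7)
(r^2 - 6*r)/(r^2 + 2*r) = (r - 6)/(r + 2)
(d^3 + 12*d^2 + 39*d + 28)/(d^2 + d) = d + 11 + 28/d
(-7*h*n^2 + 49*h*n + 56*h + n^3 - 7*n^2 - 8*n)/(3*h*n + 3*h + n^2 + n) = (-7*h*n + 56*h + n^2 - 8*n)/(3*h + n)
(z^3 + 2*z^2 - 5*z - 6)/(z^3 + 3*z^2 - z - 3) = (z - 2)/(z - 1)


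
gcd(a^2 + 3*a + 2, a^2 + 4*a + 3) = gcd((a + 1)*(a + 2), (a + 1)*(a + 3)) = a + 1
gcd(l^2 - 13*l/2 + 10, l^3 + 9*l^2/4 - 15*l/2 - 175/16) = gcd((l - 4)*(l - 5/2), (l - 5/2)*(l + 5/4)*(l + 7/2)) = l - 5/2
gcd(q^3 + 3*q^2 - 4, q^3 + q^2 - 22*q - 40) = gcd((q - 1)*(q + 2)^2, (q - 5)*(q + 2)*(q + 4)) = q + 2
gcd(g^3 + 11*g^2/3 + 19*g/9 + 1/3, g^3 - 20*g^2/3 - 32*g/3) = 1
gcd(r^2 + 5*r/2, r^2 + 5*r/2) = r^2 + 5*r/2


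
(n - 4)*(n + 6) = n^2 + 2*n - 24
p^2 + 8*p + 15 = (p + 3)*(p + 5)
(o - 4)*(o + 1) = o^2 - 3*o - 4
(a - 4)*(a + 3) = a^2 - a - 12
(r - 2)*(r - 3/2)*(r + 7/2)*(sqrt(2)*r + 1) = sqrt(2)*r^4 + r^3 - 37*sqrt(2)*r^2/4 - 37*r/4 + 21*sqrt(2)*r/2 + 21/2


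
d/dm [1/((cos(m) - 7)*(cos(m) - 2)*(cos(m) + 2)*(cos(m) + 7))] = 2*(-26*sin(2*m) + sin(4*m)/4)/((cos(m) - 7)^2*(cos(m) - 2)^2*(cos(m) + 2)^2*(cos(m) + 7)^2)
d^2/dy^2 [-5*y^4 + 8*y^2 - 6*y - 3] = 16 - 60*y^2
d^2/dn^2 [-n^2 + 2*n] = -2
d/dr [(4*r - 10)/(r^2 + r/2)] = 4*(-4*r^2 + 20*r + 5)/(r^2*(4*r^2 + 4*r + 1))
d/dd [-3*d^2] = -6*d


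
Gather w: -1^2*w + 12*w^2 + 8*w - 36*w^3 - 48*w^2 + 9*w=-36*w^3 - 36*w^2 + 16*w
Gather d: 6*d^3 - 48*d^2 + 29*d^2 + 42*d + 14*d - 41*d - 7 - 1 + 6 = 6*d^3 - 19*d^2 + 15*d - 2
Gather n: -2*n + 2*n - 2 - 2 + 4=0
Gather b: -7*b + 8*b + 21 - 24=b - 3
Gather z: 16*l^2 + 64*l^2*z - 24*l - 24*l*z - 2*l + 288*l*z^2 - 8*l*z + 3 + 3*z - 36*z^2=16*l^2 - 26*l + z^2*(288*l - 36) + z*(64*l^2 - 32*l + 3) + 3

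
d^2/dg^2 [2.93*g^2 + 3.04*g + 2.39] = 5.86000000000000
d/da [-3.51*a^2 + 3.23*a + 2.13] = 3.23 - 7.02*a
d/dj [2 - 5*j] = -5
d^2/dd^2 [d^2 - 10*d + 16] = 2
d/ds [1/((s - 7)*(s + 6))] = (1 - 2*s)/(s^4 - 2*s^3 - 83*s^2 + 84*s + 1764)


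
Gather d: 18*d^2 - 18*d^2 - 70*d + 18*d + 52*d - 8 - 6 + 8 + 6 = 0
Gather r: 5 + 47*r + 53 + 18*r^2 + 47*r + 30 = 18*r^2 + 94*r + 88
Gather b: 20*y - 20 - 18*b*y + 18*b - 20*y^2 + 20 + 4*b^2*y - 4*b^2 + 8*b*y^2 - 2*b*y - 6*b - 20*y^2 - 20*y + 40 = b^2*(4*y - 4) + b*(8*y^2 - 20*y + 12) - 40*y^2 + 40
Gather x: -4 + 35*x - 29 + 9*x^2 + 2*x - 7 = 9*x^2 + 37*x - 40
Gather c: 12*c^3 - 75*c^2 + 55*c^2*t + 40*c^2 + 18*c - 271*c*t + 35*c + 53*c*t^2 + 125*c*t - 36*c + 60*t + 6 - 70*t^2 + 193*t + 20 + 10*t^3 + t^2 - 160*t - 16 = 12*c^3 + c^2*(55*t - 35) + c*(53*t^2 - 146*t + 17) + 10*t^3 - 69*t^2 + 93*t + 10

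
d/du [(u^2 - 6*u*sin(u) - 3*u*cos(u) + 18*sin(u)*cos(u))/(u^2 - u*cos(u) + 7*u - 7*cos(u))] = (-(u^2 - 6*u*sin(u) - 3*u*cos(u) + 9*sin(2*u))*(u*sin(u) + 2*u + 7*sin(u) - cos(u) + 7) + (u^2 - u*cos(u) + 7*u - 7*cos(u))*(3*u*sin(u) - 6*u*cos(u) + 2*u - 6*sin(u) - 3*cos(u) + 18*cos(2*u)))/((u + 7)^2*(u - cos(u))^2)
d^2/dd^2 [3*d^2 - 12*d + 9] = 6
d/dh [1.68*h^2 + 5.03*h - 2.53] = 3.36*h + 5.03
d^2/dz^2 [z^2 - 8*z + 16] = 2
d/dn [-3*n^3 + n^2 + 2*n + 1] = -9*n^2 + 2*n + 2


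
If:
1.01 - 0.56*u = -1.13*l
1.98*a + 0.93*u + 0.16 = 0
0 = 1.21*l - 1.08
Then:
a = -1.77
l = 0.89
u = 3.60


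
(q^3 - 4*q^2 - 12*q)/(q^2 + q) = (q^2 - 4*q - 12)/(q + 1)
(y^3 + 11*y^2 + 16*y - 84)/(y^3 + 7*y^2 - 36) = (y + 7)/(y + 3)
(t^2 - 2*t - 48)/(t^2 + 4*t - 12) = (t - 8)/(t - 2)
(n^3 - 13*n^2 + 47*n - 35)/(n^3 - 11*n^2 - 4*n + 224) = (n^2 - 6*n + 5)/(n^2 - 4*n - 32)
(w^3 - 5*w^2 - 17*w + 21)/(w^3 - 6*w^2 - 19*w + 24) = (w - 7)/(w - 8)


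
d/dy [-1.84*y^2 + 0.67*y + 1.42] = 0.67 - 3.68*y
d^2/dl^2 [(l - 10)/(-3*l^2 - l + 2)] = 2*(-(l - 10)*(6*l + 1)^2 + (9*l - 29)*(3*l^2 + l - 2))/(3*l^2 + l - 2)^3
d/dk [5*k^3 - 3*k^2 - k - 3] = 15*k^2 - 6*k - 1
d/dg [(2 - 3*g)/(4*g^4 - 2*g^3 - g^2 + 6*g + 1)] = (-12*g^4 + 6*g^3 + 3*g^2 - 18*g + 2*(3*g - 2)*(8*g^3 - 3*g^2 - g + 3) - 3)/(4*g^4 - 2*g^3 - g^2 + 6*g + 1)^2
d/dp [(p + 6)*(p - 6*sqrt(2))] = 2*p - 6*sqrt(2) + 6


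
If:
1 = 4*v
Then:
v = 1/4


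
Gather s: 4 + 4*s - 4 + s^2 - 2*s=s^2 + 2*s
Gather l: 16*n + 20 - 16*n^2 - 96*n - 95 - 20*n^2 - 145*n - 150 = -36*n^2 - 225*n - 225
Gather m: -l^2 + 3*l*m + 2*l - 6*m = -l^2 + 2*l + m*(3*l - 6)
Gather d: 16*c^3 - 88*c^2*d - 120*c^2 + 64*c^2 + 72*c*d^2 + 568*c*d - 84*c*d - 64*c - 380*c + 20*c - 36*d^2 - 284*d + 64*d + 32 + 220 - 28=16*c^3 - 56*c^2 - 424*c + d^2*(72*c - 36) + d*(-88*c^2 + 484*c - 220) + 224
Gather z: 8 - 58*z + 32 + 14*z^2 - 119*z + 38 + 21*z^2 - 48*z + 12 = 35*z^2 - 225*z + 90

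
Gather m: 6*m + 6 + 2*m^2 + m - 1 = 2*m^2 + 7*m + 5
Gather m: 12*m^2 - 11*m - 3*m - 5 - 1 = 12*m^2 - 14*m - 6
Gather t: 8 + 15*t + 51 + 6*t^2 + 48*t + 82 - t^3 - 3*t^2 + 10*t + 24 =-t^3 + 3*t^2 + 73*t + 165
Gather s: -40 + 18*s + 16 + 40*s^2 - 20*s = 40*s^2 - 2*s - 24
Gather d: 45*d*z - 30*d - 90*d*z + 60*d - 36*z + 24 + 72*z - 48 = d*(30 - 45*z) + 36*z - 24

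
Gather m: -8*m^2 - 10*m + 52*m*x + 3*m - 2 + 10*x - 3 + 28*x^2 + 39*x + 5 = -8*m^2 + m*(52*x - 7) + 28*x^2 + 49*x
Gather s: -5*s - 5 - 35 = -5*s - 40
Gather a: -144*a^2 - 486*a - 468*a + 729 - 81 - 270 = -144*a^2 - 954*a + 378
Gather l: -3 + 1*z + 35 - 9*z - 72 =-8*z - 40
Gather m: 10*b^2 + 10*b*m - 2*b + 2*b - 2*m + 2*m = 10*b^2 + 10*b*m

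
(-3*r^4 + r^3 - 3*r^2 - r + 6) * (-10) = 30*r^4 - 10*r^3 + 30*r^2 + 10*r - 60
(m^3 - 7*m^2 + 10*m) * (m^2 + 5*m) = m^5 - 2*m^4 - 25*m^3 + 50*m^2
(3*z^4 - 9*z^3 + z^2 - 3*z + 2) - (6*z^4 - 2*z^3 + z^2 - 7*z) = -3*z^4 - 7*z^3 + 4*z + 2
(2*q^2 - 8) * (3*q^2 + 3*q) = 6*q^4 + 6*q^3 - 24*q^2 - 24*q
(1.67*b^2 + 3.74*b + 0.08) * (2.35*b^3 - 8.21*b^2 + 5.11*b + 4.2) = 3.9245*b^5 - 4.9217*b^4 - 21.9837*b^3 + 25.4686*b^2 + 16.1168*b + 0.336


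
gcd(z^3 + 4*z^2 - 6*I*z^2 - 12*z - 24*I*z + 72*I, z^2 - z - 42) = z + 6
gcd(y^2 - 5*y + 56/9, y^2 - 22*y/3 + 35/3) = y - 7/3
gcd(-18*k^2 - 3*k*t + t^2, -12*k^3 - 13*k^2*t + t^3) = 3*k + t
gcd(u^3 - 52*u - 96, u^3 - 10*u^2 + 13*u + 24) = u - 8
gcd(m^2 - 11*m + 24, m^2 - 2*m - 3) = m - 3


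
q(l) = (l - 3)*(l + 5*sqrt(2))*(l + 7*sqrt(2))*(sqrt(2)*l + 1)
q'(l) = sqrt(2)*(l - 3)*(l + 5*sqrt(2))*(l + 7*sqrt(2)) + (l - 3)*(l + 5*sqrt(2))*(sqrt(2)*l + 1) + (l - 3)*(l + 7*sqrt(2))*(sqrt(2)*l + 1) + (l + 5*sqrt(2))*(l + 7*sqrt(2))*(sqrt(2)*l + 1) = 4*sqrt(2)*l^3 - 9*sqrt(2)*l^2 + 75*l^2 - 150*l + 164*sqrt(2)*l - 246*sqrt(2) + 70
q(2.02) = -409.56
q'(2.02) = 188.33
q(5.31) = 3701.58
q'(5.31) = 2759.94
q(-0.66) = -14.44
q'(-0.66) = -306.47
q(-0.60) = -32.81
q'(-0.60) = -305.86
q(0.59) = -355.26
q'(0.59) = -206.72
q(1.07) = -433.17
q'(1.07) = -112.01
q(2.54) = -252.55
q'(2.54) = 424.66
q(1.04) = -429.70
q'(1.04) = -118.97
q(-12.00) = 2480.21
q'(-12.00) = -2068.93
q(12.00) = 67548.12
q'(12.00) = 19447.50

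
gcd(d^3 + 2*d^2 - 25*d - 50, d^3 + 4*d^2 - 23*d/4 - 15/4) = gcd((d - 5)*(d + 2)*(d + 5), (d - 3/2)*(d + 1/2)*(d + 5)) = d + 5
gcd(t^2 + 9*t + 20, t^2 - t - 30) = t + 5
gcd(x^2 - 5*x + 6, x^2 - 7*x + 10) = x - 2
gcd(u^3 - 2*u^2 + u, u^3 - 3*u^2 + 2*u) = u^2 - u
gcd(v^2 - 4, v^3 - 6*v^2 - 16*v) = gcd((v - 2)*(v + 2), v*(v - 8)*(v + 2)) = v + 2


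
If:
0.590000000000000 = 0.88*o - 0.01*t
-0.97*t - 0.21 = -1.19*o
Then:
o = 0.68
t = 0.61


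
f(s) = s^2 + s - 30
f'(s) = 2*s + 1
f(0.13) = -29.85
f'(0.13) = 1.26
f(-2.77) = -25.10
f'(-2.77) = -4.54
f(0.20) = -29.76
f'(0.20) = 1.40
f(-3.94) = -18.42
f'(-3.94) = -6.88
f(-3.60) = -20.64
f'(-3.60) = -6.20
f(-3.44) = -21.61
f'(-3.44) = -5.88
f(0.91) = -28.26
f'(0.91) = 2.82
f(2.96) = -18.28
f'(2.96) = 6.92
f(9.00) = 60.00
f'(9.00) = 19.00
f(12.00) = 126.00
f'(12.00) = 25.00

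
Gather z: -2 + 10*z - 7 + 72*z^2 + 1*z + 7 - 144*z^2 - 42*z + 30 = -72*z^2 - 31*z + 28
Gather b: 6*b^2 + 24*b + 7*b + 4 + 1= 6*b^2 + 31*b + 5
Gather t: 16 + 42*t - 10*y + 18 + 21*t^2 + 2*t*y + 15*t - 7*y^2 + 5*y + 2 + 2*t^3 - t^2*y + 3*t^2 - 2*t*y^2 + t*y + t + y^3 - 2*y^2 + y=2*t^3 + t^2*(24 - y) + t*(-2*y^2 + 3*y + 58) + y^3 - 9*y^2 - 4*y + 36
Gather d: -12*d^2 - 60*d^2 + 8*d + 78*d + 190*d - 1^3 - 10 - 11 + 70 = -72*d^2 + 276*d + 48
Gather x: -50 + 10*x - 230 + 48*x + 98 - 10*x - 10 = 48*x - 192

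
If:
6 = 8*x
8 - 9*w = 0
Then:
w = 8/9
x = 3/4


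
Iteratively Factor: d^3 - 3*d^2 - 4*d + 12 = (d + 2)*(d^2 - 5*d + 6) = (d - 2)*(d + 2)*(d - 3)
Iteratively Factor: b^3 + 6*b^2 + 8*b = (b + 2)*(b^2 + 4*b) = b*(b + 2)*(b + 4)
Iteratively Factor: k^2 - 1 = (k - 1)*(k + 1)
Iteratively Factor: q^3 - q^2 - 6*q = (q + 2)*(q^2 - 3*q) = (q - 3)*(q + 2)*(q)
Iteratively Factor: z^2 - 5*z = (z)*(z - 5)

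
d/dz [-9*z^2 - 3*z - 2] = -18*z - 3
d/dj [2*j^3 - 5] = 6*j^2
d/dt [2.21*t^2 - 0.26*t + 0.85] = 4.42*t - 0.26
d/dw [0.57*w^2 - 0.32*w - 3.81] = 1.14*w - 0.32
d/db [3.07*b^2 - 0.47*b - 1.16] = 6.14*b - 0.47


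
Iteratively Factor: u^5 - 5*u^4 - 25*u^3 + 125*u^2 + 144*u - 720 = (u - 3)*(u^4 - 2*u^3 - 31*u^2 + 32*u + 240) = (u - 3)*(u + 4)*(u^3 - 6*u^2 - 7*u + 60) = (u - 4)*(u - 3)*(u + 4)*(u^2 - 2*u - 15) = (u - 4)*(u - 3)*(u + 3)*(u + 4)*(u - 5)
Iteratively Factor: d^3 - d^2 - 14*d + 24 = (d - 2)*(d^2 + d - 12) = (d - 2)*(d + 4)*(d - 3)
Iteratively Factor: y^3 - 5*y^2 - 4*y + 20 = (y - 5)*(y^2 - 4) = (y - 5)*(y + 2)*(y - 2)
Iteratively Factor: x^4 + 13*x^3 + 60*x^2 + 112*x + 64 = (x + 4)*(x^3 + 9*x^2 + 24*x + 16) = (x + 4)^2*(x^2 + 5*x + 4) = (x + 4)^3*(x + 1)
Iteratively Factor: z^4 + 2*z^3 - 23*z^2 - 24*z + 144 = (z - 3)*(z^3 + 5*z^2 - 8*z - 48) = (z - 3)*(z + 4)*(z^2 + z - 12) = (z - 3)^2*(z + 4)*(z + 4)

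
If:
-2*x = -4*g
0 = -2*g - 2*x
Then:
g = 0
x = 0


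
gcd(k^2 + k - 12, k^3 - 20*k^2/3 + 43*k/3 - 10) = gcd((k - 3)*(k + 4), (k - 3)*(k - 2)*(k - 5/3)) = k - 3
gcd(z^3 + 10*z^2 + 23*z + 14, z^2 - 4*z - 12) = z + 2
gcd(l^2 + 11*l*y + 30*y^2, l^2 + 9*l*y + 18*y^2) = l + 6*y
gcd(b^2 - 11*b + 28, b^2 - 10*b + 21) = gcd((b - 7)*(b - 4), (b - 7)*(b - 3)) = b - 7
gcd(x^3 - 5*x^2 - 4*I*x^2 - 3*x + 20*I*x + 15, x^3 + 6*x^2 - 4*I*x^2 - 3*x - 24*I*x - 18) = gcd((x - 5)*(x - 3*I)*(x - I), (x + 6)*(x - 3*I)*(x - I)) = x^2 - 4*I*x - 3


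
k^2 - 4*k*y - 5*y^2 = (k - 5*y)*(k + y)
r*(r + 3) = r^2 + 3*r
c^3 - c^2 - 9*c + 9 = (c - 3)*(c - 1)*(c + 3)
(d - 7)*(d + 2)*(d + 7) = d^3 + 2*d^2 - 49*d - 98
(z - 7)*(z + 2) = z^2 - 5*z - 14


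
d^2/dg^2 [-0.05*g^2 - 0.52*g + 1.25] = -0.100000000000000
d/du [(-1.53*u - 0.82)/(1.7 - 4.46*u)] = (10.63894 - 27.911572*u)/(4.46*u - 1.7)^3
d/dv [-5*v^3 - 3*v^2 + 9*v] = -15*v^2 - 6*v + 9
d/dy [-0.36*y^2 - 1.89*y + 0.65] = -0.72*y - 1.89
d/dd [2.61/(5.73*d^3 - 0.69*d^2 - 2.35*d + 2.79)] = (-44.8659*d^2 + 3.6018*d + 6.1335)/(5.73*d^3 - 0.69*d^2 - 2.35*d + 2.79)^2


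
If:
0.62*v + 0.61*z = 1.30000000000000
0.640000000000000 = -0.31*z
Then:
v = 4.13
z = -2.06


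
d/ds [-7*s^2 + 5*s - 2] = 5 - 14*s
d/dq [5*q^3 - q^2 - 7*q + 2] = 15*q^2 - 2*q - 7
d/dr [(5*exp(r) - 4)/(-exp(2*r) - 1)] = (5*exp(2*r) - 8*exp(r) - 5)*exp(r)/(exp(4*r) + 2*exp(2*r) + 1)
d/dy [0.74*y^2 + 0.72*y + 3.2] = 1.48*y + 0.72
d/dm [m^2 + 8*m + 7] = 2*m + 8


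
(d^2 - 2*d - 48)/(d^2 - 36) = (d - 8)/(d - 6)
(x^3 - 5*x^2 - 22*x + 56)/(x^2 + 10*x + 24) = (x^2 - 9*x + 14)/(x + 6)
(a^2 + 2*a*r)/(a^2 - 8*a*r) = (a + 2*r)/(a - 8*r)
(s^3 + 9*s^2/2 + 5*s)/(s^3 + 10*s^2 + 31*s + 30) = s*(2*s + 5)/(2*(s^2 + 8*s + 15))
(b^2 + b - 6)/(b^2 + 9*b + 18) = (b - 2)/(b + 6)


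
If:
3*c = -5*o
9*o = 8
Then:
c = -40/27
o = 8/9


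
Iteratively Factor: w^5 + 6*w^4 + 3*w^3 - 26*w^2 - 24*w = (w + 3)*(w^4 + 3*w^3 - 6*w^2 - 8*w) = (w + 1)*(w + 3)*(w^3 + 2*w^2 - 8*w) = (w - 2)*(w + 1)*(w + 3)*(w^2 + 4*w) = (w - 2)*(w + 1)*(w + 3)*(w + 4)*(w)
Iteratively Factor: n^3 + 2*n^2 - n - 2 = (n + 2)*(n^2 - 1) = (n - 1)*(n + 2)*(n + 1)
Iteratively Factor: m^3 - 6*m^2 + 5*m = (m - 1)*(m^2 - 5*m) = m*(m - 1)*(m - 5)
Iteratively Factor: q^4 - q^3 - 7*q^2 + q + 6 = (q + 1)*(q^3 - 2*q^2 - 5*q + 6) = (q - 3)*(q + 1)*(q^2 + q - 2) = (q - 3)*(q - 1)*(q + 1)*(q + 2)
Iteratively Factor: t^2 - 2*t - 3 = (t - 3)*(t + 1)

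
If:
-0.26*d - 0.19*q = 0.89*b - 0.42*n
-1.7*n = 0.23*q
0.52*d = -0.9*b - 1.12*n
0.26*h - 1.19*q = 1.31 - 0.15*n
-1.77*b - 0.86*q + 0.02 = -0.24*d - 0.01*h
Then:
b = 0.06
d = -0.13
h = 4.66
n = 0.01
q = -0.08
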